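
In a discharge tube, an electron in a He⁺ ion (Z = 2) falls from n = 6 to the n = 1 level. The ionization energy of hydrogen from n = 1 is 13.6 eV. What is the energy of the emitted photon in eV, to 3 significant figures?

The Bohr energies scale as Z², so for Z = 2: E_n = −54.40/n² eV.
E_6 = −54.40/36 = −1.511 eV and E_1 = −54.40/1 = −54.40 eV.
The photon energy is |E_6 − E_1| = 52.9 eV.

52.9 eV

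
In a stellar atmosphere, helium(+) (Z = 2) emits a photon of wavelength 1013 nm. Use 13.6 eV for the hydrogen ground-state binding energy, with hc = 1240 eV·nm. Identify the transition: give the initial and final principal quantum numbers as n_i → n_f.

The photon energy is ΔE = hc/λ = 1240 / 1013 = 1.224 eV.
With Z = 2, ΔE = 54.40 × (1/n_f² − 1/n_i²), so 1/n_f² − 1/n_i² = 0.02250.
Trying n_f = 4 gives 1/n_i² = 0.04000, i.e. n_i ≈ 5; this pair matches.

n_i = 5, n_f = 4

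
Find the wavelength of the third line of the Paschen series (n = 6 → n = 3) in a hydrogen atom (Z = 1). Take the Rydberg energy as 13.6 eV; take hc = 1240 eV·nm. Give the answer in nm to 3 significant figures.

1090 nm

The Paschen series terminates on n_f = 3; the third line has n_i = 3+3 = 6.
ΔE = 13.60 × (1/3² − 1/6²) = 1.133 eV.
λ = 1240 / 1.133 = 1090 nm.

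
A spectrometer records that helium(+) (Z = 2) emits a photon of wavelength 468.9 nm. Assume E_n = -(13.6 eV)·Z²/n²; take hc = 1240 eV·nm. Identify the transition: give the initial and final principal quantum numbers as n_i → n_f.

The photon energy is ΔE = hc/λ = 1240 / 468.9 = 2.644 eV.
With Z = 2, ΔE = 54.40 × (1/n_f² − 1/n_i²), so 1/n_f² − 1/n_i² = 0.04861.
Trying n_f = 3 gives 1/n_i² = 0.06250, i.e. n_i ≈ 4; this pair matches.

n_i = 4, n_f = 3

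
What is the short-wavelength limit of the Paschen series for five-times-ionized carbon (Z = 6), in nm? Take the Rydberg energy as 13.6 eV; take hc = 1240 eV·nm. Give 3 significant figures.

22.8 nm

The Paschen series has lower level n_f = 3; the series limit corresponds to n_i → ∞.
ΔE_max = 13.6 × 36 / 3² = 54.40 eV.
λ_min = 1240 / 54.40 = 22.8 nm.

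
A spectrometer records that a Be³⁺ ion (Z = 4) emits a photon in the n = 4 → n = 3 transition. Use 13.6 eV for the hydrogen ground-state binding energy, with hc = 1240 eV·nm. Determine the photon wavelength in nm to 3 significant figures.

117 nm

For Z = 4 the level energies scale as Z², so the effective Rydberg energy is 13.6 × 16 = 217.6 eV.
ΔE = 217.6 × (1/3² − 1/4²) = 217.6 × 0.04861 = 10.58 eV.
λ = hc/ΔE = 1240 / 10.58 = 117 nm.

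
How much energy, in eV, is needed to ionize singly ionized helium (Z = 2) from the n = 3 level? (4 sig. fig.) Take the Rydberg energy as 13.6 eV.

E_n = −13.6 Z²/n² = −54.40/n² eV for Z = 2.
E_3 = −54.40/9 = −6.044 eV, so ionization (to E = 0) requires 6.044 eV.

6.044 eV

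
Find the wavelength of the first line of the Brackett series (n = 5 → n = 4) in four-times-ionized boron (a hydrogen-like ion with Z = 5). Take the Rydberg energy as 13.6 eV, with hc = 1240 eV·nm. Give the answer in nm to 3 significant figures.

162 nm

The Brackett series terminates on n_f = 4; the first line has n_i = 4+1 = 5.
ΔE = 340.0 × (1/4² − 1/5²) = 7.650 eV.
λ = 1240 / 7.650 = 162 nm.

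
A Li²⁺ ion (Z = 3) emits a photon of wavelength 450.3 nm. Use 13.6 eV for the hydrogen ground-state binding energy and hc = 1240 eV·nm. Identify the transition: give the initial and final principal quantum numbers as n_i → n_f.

The photon energy is ΔE = hc/λ = 1240 / 450.3 = 2.754 eV.
With Z = 3, ΔE = 122.4 × (1/n_f² − 1/n_i²), so 1/n_f² − 1/n_i² = 0.02250.
Trying n_f = 4 gives 1/n_i² = 0.04000, i.e. n_i ≈ 5; this pair matches.

n_i = 5, n_f = 4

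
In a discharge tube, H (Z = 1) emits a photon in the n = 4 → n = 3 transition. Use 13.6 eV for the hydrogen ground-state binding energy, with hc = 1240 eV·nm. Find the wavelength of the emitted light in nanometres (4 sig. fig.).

ΔE = 13.60 × (1/3² − 1/4²) = 13.60 × 0.04861 = 0.6611 eV.
λ = hc/ΔE = 1240 / 0.6611 = 1876 nm.
This line belongs to the Paschen series.

1876 nm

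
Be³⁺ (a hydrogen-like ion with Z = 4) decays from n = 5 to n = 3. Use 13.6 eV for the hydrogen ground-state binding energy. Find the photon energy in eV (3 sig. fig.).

The Bohr energies scale as Z², so for Z = 4: E_n = −217.6/n² eV.
E_5 = −217.6/25 = −8.704 eV and E_3 = −217.6/9 = −24.18 eV.
The photon energy is |E_5 − E_3| = 15.5 eV.

15.5 eV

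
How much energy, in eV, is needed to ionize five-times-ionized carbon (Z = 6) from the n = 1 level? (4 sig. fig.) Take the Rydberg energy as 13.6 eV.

489.6 eV

E_n = −13.6 Z²/n² = −489.6/n² eV for Z = 6.
E_1 = −489.6/1 = −489.6 eV, so ionization (to E = 0) requires 489.6 eV.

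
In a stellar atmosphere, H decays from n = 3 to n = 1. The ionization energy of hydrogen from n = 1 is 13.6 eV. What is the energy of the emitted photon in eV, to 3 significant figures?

E_3 = −13.60/9 = −1.511 eV and E_1 = −13.60/1 = −13.60 eV.
The photon energy is |E_3 − E_1| = 12.1 eV.

12.1 eV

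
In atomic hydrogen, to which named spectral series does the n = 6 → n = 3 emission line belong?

The series is set by the lower level: n_f = 3 is the Paschen series.

Paschen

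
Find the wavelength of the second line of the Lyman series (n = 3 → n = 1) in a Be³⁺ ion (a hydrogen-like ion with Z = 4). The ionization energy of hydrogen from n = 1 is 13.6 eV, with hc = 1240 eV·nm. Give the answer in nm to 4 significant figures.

The Lyman series terminates on n_f = 1; the second line has n_i = 1+2 = 3.
ΔE = 217.6 × (1/1² − 1/3²) = 193.4 eV.
λ = 1240 / 193.4 = 6.411 nm.

6.411 nm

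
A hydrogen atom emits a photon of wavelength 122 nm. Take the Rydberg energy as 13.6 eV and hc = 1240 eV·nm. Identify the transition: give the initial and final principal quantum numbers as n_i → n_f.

n_i = 2, n_f = 1

The photon energy is ΔE = hc/λ = 1240 / 122 = 10.16 eV.
With Z = 1, ΔE = 13.60 × (1/n_f² − 1/n_i²), so 1/n_f² − 1/n_i² = 0.7473.
Trying n_f = 1 gives 1/n_i² = 0.2527, i.e. n_i ≈ 2; this pair matches.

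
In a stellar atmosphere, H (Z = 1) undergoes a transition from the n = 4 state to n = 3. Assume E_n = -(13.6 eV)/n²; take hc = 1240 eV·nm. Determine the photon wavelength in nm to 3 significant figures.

1880 nm

ΔE = 13.60 × (1/3² − 1/4²) = 13.60 × 0.04861 = 0.6611 eV.
λ = hc/ΔE = 1240 / 0.6611 = 1880 nm.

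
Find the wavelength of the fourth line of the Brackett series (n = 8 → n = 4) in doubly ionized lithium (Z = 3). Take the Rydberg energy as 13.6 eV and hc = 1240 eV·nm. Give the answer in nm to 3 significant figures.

216 nm

The Brackett series terminates on n_f = 4; the fourth line has n_i = 4+4 = 8.
ΔE = 122.4 × (1/4² − 1/8²) = 5.738 eV.
λ = 1240 / 5.738 = 216 nm.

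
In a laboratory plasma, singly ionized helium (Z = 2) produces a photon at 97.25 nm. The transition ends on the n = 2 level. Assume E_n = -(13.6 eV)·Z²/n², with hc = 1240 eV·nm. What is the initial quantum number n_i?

n_i = 8

The photon energy is ΔE = hc/λ = 1240 / 97.25 = 12.75 eV.
With Z = 2, ΔE = 54.40 × (1/n_f² − 1/n_i²), so 1/n_f² − 1/n_i² = 0.2344.
With n_f = 2: 1/n_i² = 1/4 − 0.2344 = 0.01561, so n_i ≈ 8.00.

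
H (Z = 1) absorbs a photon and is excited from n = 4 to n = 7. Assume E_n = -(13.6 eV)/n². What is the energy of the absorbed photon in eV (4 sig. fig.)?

E_7 = −13.60/49 = −0.2776 eV and E_4 = −13.60/16 = −0.8500 eV.
The photon energy is |E_7 − E_4| = 0.5724 eV.

0.5724 eV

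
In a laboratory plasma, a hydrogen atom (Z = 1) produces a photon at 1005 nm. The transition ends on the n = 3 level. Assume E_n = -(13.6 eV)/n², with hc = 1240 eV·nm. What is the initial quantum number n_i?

n_i = 7

The photon energy is ΔE = hc/λ = 1240 / 1005 = 1.234 eV.
With Z = 1, ΔE = 13.60 × (1/n_f² − 1/n_i²), so 1/n_f² − 1/n_i² = 0.09072.
With n_f = 3: 1/n_i² = 1/9 − 0.09072 = 0.02039, so n_i ≈ 7.00.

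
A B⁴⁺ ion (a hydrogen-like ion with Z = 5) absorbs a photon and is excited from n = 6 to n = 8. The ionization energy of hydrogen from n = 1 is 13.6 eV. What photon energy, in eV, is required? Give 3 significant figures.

4.13 eV

The Bohr energies scale as Z², so for Z = 5: E_n = −340.0/n² eV.
E_8 = −340.0/64 = −5.313 eV and E_6 = −340.0/36 = −9.444 eV.
The photon energy is |E_8 − E_6| = 4.13 eV.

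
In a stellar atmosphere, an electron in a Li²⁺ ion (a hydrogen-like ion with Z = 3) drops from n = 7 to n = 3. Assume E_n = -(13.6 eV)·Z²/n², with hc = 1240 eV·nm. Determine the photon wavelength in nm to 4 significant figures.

111.7 nm

For Z = 3 the level energies scale as Z², so the effective Rydberg energy is 13.6 × 9 = 122.4 eV.
ΔE = 122.4 × (1/3² − 1/7²) = 122.4 × 0.09070 = 11.10 eV.
λ = hc/ΔE = 1240 / 11.10 = 111.7 nm.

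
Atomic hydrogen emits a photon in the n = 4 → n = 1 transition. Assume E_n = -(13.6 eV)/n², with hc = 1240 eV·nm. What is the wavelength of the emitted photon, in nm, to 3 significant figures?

ΔE = 13.60 × (1/1² − 1/4²) = 13.60 × 0.9375 = 12.75 eV.
λ = hc/ΔE = 1240 / 12.75 = 97.3 nm.
This line belongs to the Lyman series.

97.3 nm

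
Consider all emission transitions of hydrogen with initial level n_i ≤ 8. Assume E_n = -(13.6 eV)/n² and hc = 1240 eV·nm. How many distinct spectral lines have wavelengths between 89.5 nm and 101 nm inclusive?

5

Enumerate all n_i → n_f pairs with 1 ≤ n_f < n_i ≤ 8 and compute λ = 1240 / [13.6·1·(1/n_f² − 1/n_i²)].
Lines falling in [89.5, 101] nm: 8→1 (92.62 nm), 7→1 (93.08 nm), 6→1 (93.78 nm), 5→1 (94.98 nm), 4→1 (97.25 nm).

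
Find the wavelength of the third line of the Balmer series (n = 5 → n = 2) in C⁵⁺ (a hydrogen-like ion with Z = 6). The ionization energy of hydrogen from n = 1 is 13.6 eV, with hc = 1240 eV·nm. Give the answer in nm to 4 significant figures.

12.06 nm

The Balmer series terminates on n_f = 2; the third line has n_i = 2+3 = 5.
ΔE = 489.6 × (1/2² − 1/5²) = 102.8 eV.
λ = 1240 / 102.8 = 12.06 nm.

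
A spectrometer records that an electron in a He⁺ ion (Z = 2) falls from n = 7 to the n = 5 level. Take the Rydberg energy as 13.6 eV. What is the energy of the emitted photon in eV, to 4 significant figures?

The Bohr energies scale as Z², so for Z = 2: E_n = −54.40/n² eV.
E_7 = −54.40/49 = −1.110 eV and E_5 = −54.40/25 = −2.176 eV.
The photon energy is |E_7 − E_5| = 1.066 eV.

1.066 eV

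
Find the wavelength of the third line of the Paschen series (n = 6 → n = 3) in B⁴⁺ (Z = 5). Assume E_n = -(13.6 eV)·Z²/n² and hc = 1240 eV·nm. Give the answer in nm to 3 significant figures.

43.8 nm

The Paschen series terminates on n_f = 3; the third line has n_i = 3+3 = 6.
ΔE = 340.0 × (1/3² − 1/6²) = 28.33 eV.
λ = 1240 / 28.33 = 43.8 nm.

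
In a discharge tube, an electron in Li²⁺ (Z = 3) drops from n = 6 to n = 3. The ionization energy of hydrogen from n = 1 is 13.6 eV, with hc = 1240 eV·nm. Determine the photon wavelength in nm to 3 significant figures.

For Z = 3 the level energies scale as Z², so the effective Rydberg energy is 13.6 × 9 = 122.4 eV.
ΔE = 122.4 × (1/3² − 1/6²) = 122.4 × 0.08333 = 10.20 eV.
λ = hc/ΔE = 1240 / 10.20 = 122 nm.

122 nm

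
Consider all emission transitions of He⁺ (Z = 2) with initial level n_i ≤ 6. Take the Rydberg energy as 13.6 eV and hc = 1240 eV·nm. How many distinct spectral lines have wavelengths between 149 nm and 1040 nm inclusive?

6

Enumerate all n_i → n_f pairs with 1 ≤ n_f < n_i ≤ 6 and compute λ = 1240 / [13.6·4·(1/n_f² − 1/n_i²)].
Lines falling in [149, 1040] nm: 3→2 (164.1 nm), 6→3 (273.5 nm), 5→3 (320.5 nm), 4→3 (468.9 nm), 6→4 (656.5 nm), 5→4 (1013 nm).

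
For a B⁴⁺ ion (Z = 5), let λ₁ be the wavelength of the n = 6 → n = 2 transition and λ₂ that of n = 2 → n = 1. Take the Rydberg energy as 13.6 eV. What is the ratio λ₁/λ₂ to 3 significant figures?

3.38

λ ∝ 1/ΔE ∝ 1/(1/n_f² − 1/n_i²), and the Z² and hc factors cancel in the ratio.
λ₁/λ₂ = (1/1² − 1/2²)/(1/2² − 1/6²) = 0.7500/0.2222 = 3.38.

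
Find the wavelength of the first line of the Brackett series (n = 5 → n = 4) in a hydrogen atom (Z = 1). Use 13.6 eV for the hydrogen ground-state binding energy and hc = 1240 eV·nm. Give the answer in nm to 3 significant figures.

The Brackett series terminates on n_f = 4; the first line has n_i = 4+1 = 5.
ΔE = 13.60 × (1/4² − 1/5²) = 0.3060 eV.
λ = 1240 / 0.3060 = 4050 nm.

4050 nm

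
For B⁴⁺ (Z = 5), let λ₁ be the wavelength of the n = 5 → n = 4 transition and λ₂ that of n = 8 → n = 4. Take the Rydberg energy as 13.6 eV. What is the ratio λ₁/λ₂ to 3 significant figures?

λ ∝ 1/ΔE ∝ 1/(1/n_f² − 1/n_i²), and the Z² and hc factors cancel in the ratio.
λ₁/λ₂ = (1/4² − 1/8²)/(1/4² − 1/5²) = 0.04688/0.02250 = 2.08.

2.08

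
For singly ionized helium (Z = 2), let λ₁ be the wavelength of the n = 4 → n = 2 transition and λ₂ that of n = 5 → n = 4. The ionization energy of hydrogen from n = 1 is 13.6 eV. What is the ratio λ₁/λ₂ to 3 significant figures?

0.120

λ ∝ 1/ΔE ∝ 1/(1/n_f² − 1/n_i²), and the Z² and hc factors cancel in the ratio.
λ₁/λ₂ = (1/4² − 1/5²)/(1/2² − 1/4²) = 0.02250/0.1875 = 0.120.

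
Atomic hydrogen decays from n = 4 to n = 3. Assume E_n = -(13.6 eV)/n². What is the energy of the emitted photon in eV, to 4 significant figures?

0.6611 eV

E_4 = −13.60/16 = −0.8500 eV and E_3 = −13.60/9 = −1.511 eV.
The photon energy is |E_4 − E_3| = 0.6611 eV.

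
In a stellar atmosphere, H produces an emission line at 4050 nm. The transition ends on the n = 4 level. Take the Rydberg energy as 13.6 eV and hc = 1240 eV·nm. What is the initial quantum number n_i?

n_i = 5

The photon energy is ΔE = hc/λ = 1240 / 4050 = 0.3062 eV.
With Z = 1, ΔE = 13.60 × (1/n_f² − 1/n_i²), so 1/n_f² − 1/n_i² = 0.02251.
With n_f = 4: 1/n_i² = 1/16 − 0.02251 = 0.03999, so n_i ≈ 5.00.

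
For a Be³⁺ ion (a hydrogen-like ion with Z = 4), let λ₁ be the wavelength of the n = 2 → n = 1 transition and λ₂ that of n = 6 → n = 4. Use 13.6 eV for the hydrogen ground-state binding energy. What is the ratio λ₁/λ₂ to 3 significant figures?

λ ∝ 1/ΔE ∝ 1/(1/n_f² − 1/n_i²), and the Z² and hc factors cancel in the ratio.
λ₁/λ₂ = (1/4² − 1/6²)/(1/1² − 1/2²) = 0.03472/0.7500 = 0.0463.

0.0463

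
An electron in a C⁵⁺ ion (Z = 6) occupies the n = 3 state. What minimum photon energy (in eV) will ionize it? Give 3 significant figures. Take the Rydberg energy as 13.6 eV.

E_n = −13.6 Z²/n² = −489.6/n² eV for Z = 6.
E_3 = −489.6/9 = −54.4 eV, so ionization (to E = 0) requires 54.4 eV.

54.4 eV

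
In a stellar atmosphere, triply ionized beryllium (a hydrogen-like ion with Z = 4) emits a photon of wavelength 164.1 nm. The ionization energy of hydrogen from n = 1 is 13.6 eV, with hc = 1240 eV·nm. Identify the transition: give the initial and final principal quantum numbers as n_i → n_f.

n_i = 6, n_f = 4

The photon energy is ΔE = hc/λ = 1240 / 164.1 = 7.556 eV.
With Z = 4, ΔE = 217.6 × (1/n_f² − 1/n_i²), so 1/n_f² − 1/n_i² = 0.03473.
Trying n_f = 4 gives 1/n_i² = 0.02777, i.e. n_i ≈ 6; this pair matches.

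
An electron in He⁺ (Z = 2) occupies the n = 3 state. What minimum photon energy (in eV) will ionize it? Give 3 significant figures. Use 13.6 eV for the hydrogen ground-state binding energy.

E_n = −13.6 Z²/n² = −54.40/n² eV for Z = 2.
E_3 = −54.40/9 = −6.04 eV, so ionization (to E = 0) requires 6.04 eV.

6.04 eV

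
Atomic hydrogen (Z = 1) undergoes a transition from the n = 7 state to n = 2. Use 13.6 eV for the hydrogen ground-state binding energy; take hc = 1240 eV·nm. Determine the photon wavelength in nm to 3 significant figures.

397 nm

ΔE = 13.60 × (1/2² − 1/7²) = 13.60 × 0.2296 = 3.122 eV.
λ = hc/ΔE = 1240 / 3.122 = 397 nm.
This line belongs to the Balmer series.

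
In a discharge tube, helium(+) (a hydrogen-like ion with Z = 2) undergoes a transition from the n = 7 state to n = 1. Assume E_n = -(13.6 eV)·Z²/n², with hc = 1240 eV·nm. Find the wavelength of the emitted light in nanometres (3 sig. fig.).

23.3 nm

For Z = 2 the level energies scale as Z², so the effective Rydberg energy is 13.6 × 4 = 54.40 eV.
ΔE = 54.40 × (1/1² − 1/7²) = 54.40 × 0.9796 = 53.29 eV.
λ = hc/ΔE = 1240 / 53.29 = 23.3 nm.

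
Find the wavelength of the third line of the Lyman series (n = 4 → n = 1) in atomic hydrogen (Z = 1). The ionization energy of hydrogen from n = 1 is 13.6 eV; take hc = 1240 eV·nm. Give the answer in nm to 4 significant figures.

97.25 nm

The Lyman series terminates on n_f = 1; the third line has n_i = 1+3 = 4.
ΔE = 13.60 × (1/1² − 1/4²) = 12.75 eV.
λ = 1240 / 12.75 = 97.25 nm.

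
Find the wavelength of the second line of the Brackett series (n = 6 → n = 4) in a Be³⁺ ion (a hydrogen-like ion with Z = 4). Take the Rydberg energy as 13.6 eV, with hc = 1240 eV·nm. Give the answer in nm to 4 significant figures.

164.1 nm

The Brackett series terminates on n_f = 4; the second line has n_i = 4+2 = 6.
ΔE = 217.6 × (1/4² − 1/6²) = 7.556 eV.
λ = 1240 / 7.556 = 164.1 nm.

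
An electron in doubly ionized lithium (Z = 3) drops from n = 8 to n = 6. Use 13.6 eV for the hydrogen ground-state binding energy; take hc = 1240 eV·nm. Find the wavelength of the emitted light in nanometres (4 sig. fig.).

833.6 nm

For Z = 3 the level energies scale as Z², so the effective Rydberg energy is 13.6 × 9 = 122.4 eV.
ΔE = 122.4 × (1/6² − 1/8²) = 122.4 × 0.01215 = 1.488 eV.
λ = hc/ΔE = 1240 / 1.488 = 833.6 nm.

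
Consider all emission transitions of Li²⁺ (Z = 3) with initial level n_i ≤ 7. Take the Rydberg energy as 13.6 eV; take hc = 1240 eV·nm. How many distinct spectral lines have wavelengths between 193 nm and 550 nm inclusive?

5

Enumerate all n_i → n_f pairs with 1 ≤ n_f < n_i ≤ 7 and compute λ = 1240 / [13.6·9·(1/n_f² − 1/n_i²)].
Lines falling in [193, 550] nm: 4→3 (208.4 nm), 7→4 (240.7 nm), 6→4 (291.8 nm), 5→4 (450.3 nm), 7→5 (517.1 nm).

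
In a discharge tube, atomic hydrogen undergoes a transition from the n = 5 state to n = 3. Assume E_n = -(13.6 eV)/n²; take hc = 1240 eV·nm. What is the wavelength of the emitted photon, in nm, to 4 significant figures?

ΔE = 13.60 × (1/3² − 1/5²) = 13.60 × 0.07111 = 0.9671 eV.
λ = hc/ΔE = 1240 / 0.9671 = 1282 nm.

1282 nm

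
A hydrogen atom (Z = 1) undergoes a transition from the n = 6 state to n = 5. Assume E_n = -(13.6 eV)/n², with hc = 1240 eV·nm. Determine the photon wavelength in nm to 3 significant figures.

ΔE = 13.60 × (1/5² − 1/6²) = 13.60 × 0.01222 = 0.1662 eV.
λ = hc/ΔE = 1240 / 0.1662 = 7460 nm.

7460 nm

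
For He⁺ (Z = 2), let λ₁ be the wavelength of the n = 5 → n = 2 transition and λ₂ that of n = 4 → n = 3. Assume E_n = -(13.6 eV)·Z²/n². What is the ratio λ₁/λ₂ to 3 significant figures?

λ ∝ 1/ΔE ∝ 1/(1/n_f² − 1/n_i²), and the Z² and hc factors cancel in the ratio.
λ₁/λ₂ = (1/3² − 1/4²)/(1/2² − 1/5²) = 0.04861/0.2100 = 0.231.

0.231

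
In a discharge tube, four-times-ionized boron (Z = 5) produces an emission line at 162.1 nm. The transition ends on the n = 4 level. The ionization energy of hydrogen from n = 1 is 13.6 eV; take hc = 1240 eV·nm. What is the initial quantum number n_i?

n_i = 5

The photon energy is ΔE = hc/λ = 1240 / 162.1 = 7.650 eV.
With Z = 5, ΔE = 340.0 × (1/n_f² − 1/n_i²), so 1/n_f² − 1/n_i² = 0.02250.
With n_f = 4: 1/n_i² = 1/16 − 0.02250 = 0.04000, so n_i ≈ 5.00.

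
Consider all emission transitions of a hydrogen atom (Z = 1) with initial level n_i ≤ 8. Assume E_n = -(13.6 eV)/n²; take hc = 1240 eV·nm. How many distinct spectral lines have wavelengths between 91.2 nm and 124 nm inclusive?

7

Enumerate all n_i → n_f pairs with 1 ≤ n_f < n_i ≤ 8 and compute λ = 1240 / [13.6·1·(1/n_f² − 1/n_i²)].
Lines falling in [91.2, 124] nm: 8→1 (92.62 nm), 7→1 (93.08 nm), 6→1 (93.78 nm), 5→1 (94.98 nm), 4→1 (97.25 nm), 3→1 (102.6 nm), 2→1 (121.6 nm).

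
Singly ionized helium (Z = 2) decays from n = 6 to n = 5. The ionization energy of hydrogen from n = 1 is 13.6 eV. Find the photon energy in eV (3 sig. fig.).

0.665 eV

The Bohr energies scale as Z², so for Z = 2: E_n = −54.40/n² eV.
E_6 = −54.40/36 = −1.511 eV and E_5 = −54.40/25 = −2.176 eV.
The photon energy is |E_6 − E_5| = 0.665 eV.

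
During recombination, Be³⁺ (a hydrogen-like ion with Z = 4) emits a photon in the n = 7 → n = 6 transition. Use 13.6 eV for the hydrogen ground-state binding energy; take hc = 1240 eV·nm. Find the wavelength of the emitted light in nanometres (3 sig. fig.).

773 nm

For Z = 4 the level energies scale as Z², so the effective Rydberg energy is 13.6 × 16 = 217.6 eV.
ΔE = 217.6 × (1/6² − 1/7²) = 217.6 × 0.007370 = 1.604 eV.
λ = hc/ΔE = 1240 / 1.604 = 773 nm.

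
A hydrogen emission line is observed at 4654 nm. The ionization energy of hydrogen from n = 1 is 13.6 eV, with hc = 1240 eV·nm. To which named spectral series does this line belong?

ΔE = 1240/4654 = 0.2664 eV.
This matches 13.6 × (1/5² − 1/7²), so n_f = 5: the Pfund series.

Pfund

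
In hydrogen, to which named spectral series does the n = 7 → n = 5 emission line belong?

The series is set by the lower level: n_f = 5 is the Pfund series.

Pfund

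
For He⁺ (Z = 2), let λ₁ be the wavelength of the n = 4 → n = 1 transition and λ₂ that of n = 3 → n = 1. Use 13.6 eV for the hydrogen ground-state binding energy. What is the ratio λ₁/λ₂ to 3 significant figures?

0.948

λ ∝ 1/ΔE ∝ 1/(1/n_f² − 1/n_i²), and the Z² and hc factors cancel in the ratio.
λ₁/λ₂ = (1/1² − 1/3²)/(1/1² − 1/4²) = 0.8889/0.9375 = 0.948.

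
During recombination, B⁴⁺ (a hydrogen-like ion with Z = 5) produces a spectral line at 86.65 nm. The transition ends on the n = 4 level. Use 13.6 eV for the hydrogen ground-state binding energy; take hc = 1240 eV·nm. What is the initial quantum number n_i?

The photon energy is ΔE = hc/λ = 1240 / 86.65 = 14.31 eV.
With Z = 5, ΔE = 340.0 × (1/n_f² − 1/n_i²), so 1/n_f² − 1/n_i² = 0.04209.
With n_f = 4: 1/n_i² = 1/16 − 0.04209 = 0.02041, so n_i ≈ 7.00.

n_i = 7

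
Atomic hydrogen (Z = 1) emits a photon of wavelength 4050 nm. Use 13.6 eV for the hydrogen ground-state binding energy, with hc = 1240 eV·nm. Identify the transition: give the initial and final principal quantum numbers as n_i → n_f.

The photon energy is ΔE = hc/λ = 1240 / 4050 = 0.3062 eV.
With Z = 1, ΔE = 13.60 × (1/n_f² − 1/n_i²), so 1/n_f² − 1/n_i² = 0.02251.
Trying n_f = 4 gives 1/n_i² = 0.03999, i.e. n_i ≈ 5; this pair matches.

n_i = 5, n_f = 4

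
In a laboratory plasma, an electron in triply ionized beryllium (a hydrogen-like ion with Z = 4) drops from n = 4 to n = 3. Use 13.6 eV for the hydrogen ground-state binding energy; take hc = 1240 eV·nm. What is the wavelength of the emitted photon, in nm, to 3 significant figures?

117 nm

For Z = 4 the level energies scale as Z², so the effective Rydberg energy is 13.6 × 16 = 217.6 eV.
ΔE = 217.6 × (1/3² − 1/4²) = 217.6 × 0.04861 = 10.58 eV.
λ = hc/ΔE = 1240 / 10.58 = 117 nm.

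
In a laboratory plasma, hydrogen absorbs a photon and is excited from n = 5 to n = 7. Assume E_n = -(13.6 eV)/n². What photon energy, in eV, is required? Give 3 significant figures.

0.266 eV

E_7 = −13.60/49 = −0.2776 eV and E_5 = −13.60/25 = −0.5440 eV.
The photon energy is |E_7 − E_5| = 0.266 eV.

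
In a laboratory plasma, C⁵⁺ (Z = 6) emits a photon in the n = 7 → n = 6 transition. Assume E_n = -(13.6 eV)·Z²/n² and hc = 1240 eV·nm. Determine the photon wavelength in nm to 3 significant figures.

344 nm

For Z = 6 the level energies scale as Z², so the effective Rydberg energy is 13.6 × 36 = 489.6 eV.
ΔE = 489.6 × (1/6² − 1/7²) = 489.6 × 0.007370 = 3.608 eV.
λ = hc/ΔE = 1240 / 3.608 = 344 nm.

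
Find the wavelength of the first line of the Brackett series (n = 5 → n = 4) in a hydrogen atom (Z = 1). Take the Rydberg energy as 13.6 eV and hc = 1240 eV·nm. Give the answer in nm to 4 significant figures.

The Brackett series terminates on n_f = 4; the first line has n_i = 4+1 = 5.
ΔE = 13.60 × (1/4² − 1/5²) = 0.3060 eV.
λ = 1240 / 0.3060 = 4052 nm.

4052 nm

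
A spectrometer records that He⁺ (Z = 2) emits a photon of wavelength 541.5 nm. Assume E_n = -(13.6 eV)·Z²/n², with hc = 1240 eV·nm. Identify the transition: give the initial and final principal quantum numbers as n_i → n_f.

n_i = 7, n_f = 4

The photon energy is ΔE = hc/λ = 1240 / 541.5 = 2.290 eV.
With Z = 2, ΔE = 54.40 × (1/n_f² − 1/n_i²), so 1/n_f² − 1/n_i² = 0.04209.
Trying n_f = 4 gives 1/n_i² = 0.02041, i.e. n_i ≈ 7; this pair matches.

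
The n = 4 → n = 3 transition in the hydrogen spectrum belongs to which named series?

Paschen

The series is set by the lower level: n_f = 3 is the Paschen series.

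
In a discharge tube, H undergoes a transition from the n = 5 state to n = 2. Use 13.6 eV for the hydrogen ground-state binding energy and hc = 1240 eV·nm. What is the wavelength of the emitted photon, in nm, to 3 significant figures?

434 nm

ΔE = 13.60 × (1/2² − 1/5²) = 13.60 × 0.2100 = 2.856 eV.
λ = hc/ΔE = 1240 / 2.856 = 434 nm.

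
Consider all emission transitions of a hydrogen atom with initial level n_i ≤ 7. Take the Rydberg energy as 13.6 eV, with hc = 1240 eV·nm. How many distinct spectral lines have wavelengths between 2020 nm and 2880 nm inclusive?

Enumerate all n_i → n_f pairs with 1 ≤ n_f < n_i ≤ 7 and compute λ = 1240 / [13.6·1·(1/n_f² − 1/n_i²)].
Lines falling in [2020, 2880] nm: 7→4 (2166 nm), 6→4 (2626 nm).

2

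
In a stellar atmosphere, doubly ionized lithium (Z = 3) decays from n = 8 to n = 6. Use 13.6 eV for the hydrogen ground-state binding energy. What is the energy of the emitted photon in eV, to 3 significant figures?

1.49 eV

The Bohr energies scale as Z², so for Z = 3: E_n = −122.4/n² eV.
E_8 = −122.4/64 = −1.913 eV and E_6 = −122.4/36 = −3.400 eV.
The photon energy is |E_8 − E_6| = 1.49 eV.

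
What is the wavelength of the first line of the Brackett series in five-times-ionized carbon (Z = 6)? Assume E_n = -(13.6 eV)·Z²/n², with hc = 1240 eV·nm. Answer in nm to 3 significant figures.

The Brackett series terminates on n_f = 4; the first line has n_i = 4+1 = 5.
ΔE = 489.6 × (1/4² − 1/5²) = 11.02 eV.
λ = 1240 / 11.02 = 113 nm.

113 nm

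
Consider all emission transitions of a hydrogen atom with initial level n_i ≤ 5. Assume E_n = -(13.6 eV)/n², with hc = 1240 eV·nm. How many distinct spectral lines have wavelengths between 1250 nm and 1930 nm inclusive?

Enumerate all n_i → n_f pairs with 1 ≤ n_f < n_i ≤ 5 and compute λ = 1240 / [13.6·1·(1/n_f² − 1/n_i²)].
Lines falling in [1250, 1930] nm: 5→3 (1282 nm), 4→3 (1876 nm).

2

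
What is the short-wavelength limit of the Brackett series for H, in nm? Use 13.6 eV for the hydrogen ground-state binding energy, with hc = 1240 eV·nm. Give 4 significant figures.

The Brackett series has lower level n_f = 4; the series limit corresponds to n_i → ∞.
ΔE_max = 13.6 × 1 / 4² = 0.8500 eV.
λ_min = 1240 / 0.8500 = 1459 nm.

1459 nm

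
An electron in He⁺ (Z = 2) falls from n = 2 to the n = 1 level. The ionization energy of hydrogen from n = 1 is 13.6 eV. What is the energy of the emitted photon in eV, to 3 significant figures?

The Bohr energies scale as Z², so for Z = 2: E_n = −54.40/n² eV.
E_2 = −54.40/4 = −13.60 eV and E_1 = −54.40/1 = −54.40 eV.
The photon energy is |E_2 − E_1| = 40.8 eV.

40.8 eV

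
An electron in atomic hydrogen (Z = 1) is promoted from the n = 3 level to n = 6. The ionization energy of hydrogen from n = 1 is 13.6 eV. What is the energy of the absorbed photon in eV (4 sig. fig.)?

E_6 = −13.60/36 = −0.3778 eV and E_3 = −13.60/9 = −1.511 eV.
The photon energy is |E_6 − E_3| = 1.133 eV.

1.133 eV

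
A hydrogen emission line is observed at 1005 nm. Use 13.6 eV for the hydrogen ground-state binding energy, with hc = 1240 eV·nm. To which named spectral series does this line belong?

ΔE = 1240/1005 = 1.234 eV.
This matches 13.6 × (1/3² − 1/7²), so n_f = 3: the Paschen series.

Paschen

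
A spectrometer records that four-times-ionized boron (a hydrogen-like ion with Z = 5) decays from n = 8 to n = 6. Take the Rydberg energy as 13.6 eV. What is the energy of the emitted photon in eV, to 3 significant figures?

4.13 eV

The Bohr energies scale as Z², so for Z = 5: E_n = −340.0/n² eV.
E_8 = −340.0/64 = −5.313 eV and E_6 = −340.0/36 = −9.444 eV.
The photon energy is |E_8 − E_6| = 4.13 eV.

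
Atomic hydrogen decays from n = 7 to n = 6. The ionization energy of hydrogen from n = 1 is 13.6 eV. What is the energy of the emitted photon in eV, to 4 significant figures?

0.1002 eV

E_7 = −13.60/49 = −0.2776 eV and E_6 = −13.60/36 = −0.3778 eV.
The photon energy is |E_7 − E_6| = 0.1002 eV.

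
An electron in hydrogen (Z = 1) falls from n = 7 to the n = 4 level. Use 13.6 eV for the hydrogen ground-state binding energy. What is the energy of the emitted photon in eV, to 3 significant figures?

0.572 eV

E_7 = −13.60/49 = −0.2776 eV and E_4 = −13.60/16 = −0.8500 eV.
The photon energy is |E_7 − E_4| = 0.572 eV.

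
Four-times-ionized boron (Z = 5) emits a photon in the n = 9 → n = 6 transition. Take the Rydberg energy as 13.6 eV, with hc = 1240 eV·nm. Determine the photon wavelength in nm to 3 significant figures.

For Z = 5 the level energies scale as Z², so the effective Rydberg energy is 13.6 × 25 = 340.0 eV.
ΔE = 340.0 × (1/6² − 1/9²) = 340.0 × 0.01543 = 5.247 eV.
λ = hc/ΔE = 1240 / 5.247 = 236 nm.

236 nm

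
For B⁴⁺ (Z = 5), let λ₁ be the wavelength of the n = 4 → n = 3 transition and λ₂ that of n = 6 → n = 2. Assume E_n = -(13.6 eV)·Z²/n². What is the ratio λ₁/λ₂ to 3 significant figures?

λ ∝ 1/ΔE ∝ 1/(1/n_f² − 1/n_i²), and the Z² and hc factors cancel in the ratio.
λ₁/λ₂ = (1/2² − 1/6²)/(1/3² − 1/4²) = 0.2222/0.04861 = 4.57.

4.57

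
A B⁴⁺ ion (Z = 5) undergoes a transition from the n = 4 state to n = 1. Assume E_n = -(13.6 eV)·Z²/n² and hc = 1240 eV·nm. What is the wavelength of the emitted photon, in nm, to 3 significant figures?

For Z = 5 the level energies scale as Z², so the effective Rydberg energy is 13.6 × 25 = 340.0 eV.
ΔE = 340.0 × (1/1² − 1/4²) = 340.0 × 0.9375 = 318.8 eV.
λ = hc/ΔE = 1240 / 318.8 = 3.89 nm.

3.89 nm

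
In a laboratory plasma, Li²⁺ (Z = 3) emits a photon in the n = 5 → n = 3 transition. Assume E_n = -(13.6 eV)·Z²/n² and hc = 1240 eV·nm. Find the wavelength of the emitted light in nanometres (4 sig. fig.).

142.5 nm

For Z = 3 the level energies scale as Z², so the effective Rydberg energy is 13.6 × 9 = 122.4 eV.
ΔE = 122.4 × (1/3² − 1/5²) = 122.4 × 0.07111 = 8.704 eV.
λ = hc/ΔE = 1240 / 8.704 = 142.5 nm.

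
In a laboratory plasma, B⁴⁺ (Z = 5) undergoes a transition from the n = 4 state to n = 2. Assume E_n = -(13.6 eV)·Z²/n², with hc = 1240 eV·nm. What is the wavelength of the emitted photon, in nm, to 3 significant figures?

19.5 nm

For Z = 5 the level energies scale as Z², so the effective Rydberg energy is 13.6 × 25 = 340.0 eV.
ΔE = 340.0 × (1/2² − 1/4²) = 340.0 × 0.1875 = 63.75 eV.
λ = hc/ΔE = 1240 / 63.75 = 19.5 nm.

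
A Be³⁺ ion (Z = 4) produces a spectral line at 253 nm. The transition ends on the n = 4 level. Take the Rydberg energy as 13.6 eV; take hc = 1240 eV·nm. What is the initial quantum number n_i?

n_i = 5

The photon energy is ΔE = hc/λ = 1240 / 253 = 4.901 eV.
With Z = 4, ΔE = 217.6 × (1/n_f² − 1/n_i²), so 1/n_f² − 1/n_i² = 0.02252.
With n_f = 4: 1/n_i² = 1/16 − 0.02252 = 0.03998, so n_i ≈ 5.00.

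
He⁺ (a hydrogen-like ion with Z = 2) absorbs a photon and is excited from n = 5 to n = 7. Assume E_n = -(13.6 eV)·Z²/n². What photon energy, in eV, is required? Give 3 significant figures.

1.07 eV

The Bohr energies scale as Z², so for Z = 2: E_n = −54.40/n² eV.
E_7 = −54.40/49 = −1.110 eV and E_5 = −54.40/25 = −2.176 eV.
The photon energy is |E_7 − E_5| = 1.07 eV.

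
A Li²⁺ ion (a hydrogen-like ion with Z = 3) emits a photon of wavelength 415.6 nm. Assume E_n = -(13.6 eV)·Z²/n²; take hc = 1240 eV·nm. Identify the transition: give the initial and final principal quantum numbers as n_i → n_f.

n_i = 8, n_f = 5

The photon energy is ΔE = hc/λ = 1240 / 415.6 = 2.984 eV.
With Z = 3, ΔE = 122.4 × (1/n_f² − 1/n_i²), so 1/n_f² − 1/n_i² = 0.02438.
Trying n_f = 5 gives 1/n_i² = 0.01562, i.e. n_i ≈ 8; this pair matches.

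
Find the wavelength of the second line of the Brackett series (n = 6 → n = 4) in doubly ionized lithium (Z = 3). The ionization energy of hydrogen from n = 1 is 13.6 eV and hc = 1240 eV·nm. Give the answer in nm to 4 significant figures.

The Brackett series terminates on n_f = 4; the second line has n_i = 4+2 = 6.
ΔE = 122.4 × (1/4² − 1/6²) = 4.250 eV.
λ = 1240 / 4.250 = 291.8 nm.

291.8 nm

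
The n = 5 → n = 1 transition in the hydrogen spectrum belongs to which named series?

The series is set by the lower level: n_f = 1 is the Lyman series.

Lyman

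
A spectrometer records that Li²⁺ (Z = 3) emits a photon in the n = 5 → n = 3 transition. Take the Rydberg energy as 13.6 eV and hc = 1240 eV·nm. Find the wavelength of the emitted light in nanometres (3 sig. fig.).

142 nm

For Z = 3 the level energies scale as Z², so the effective Rydberg energy is 13.6 × 9 = 122.4 eV.
ΔE = 122.4 × (1/3² − 1/5²) = 122.4 × 0.07111 = 8.704 eV.
λ = hc/ΔE = 1240 / 8.704 = 142 nm.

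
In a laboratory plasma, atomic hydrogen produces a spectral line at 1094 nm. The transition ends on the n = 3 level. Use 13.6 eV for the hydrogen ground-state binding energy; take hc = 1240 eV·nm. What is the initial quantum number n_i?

n_i = 6

The photon energy is ΔE = hc/λ = 1240 / 1094 = 1.133 eV.
With Z = 1, ΔE = 13.60 × (1/n_f² − 1/n_i²), so 1/n_f² − 1/n_i² = 0.08334.
With n_f = 3: 1/n_i² = 1/9 − 0.08334 = 0.02777, so n_i ≈ 6.00.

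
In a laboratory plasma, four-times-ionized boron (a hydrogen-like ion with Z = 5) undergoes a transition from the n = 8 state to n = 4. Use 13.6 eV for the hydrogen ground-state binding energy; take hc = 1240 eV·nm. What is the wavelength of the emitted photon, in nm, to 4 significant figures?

77.80 nm

For Z = 5 the level energies scale as Z², so the effective Rydberg energy is 13.6 × 25 = 340.0 eV.
ΔE = 340.0 × (1/4² − 1/8²) = 340.0 × 0.04688 = 15.94 eV.
λ = hc/ΔE = 1240 / 15.94 = 77.80 nm.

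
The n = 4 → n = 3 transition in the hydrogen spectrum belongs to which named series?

Paschen

The series is set by the lower level: n_f = 3 is the Paschen series.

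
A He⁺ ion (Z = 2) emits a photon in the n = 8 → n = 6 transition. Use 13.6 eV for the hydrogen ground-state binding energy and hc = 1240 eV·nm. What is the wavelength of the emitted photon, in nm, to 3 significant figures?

For Z = 2 the level energies scale as Z², so the effective Rydberg energy is 13.6 × 4 = 54.40 eV.
ΔE = 54.40 × (1/6² − 1/8²) = 54.40 × 0.01215 = 0.6611 eV.
λ = hc/ΔE = 1240 / 0.6611 = 1880 nm.

1880 nm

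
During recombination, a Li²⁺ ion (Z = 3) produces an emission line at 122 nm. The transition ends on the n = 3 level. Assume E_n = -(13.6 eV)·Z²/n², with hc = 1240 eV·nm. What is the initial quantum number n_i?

The photon energy is ΔE = hc/λ = 1240 / 122 = 10.16 eV.
With Z = 3, ΔE = 122.4 × (1/n_f² − 1/n_i²), so 1/n_f² − 1/n_i² = 0.08304.
With n_f = 3: 1/n_i² = 1/9 − 0.08304 = 0.02807, so n_i ≈ 5.97.

n_i = 6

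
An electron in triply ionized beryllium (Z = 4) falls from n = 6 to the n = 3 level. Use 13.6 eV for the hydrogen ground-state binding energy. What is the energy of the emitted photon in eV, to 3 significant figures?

18.1 eV

The Bohr energies scale as Z², so for Z = 4: E_n = −217.6/n² eV.
E_6 = −217.6/36 = −6.044 eV and E_3 = −217.6/9 = −24.18 eV.
The photon energy is |E_6 − E_3| = 18.1 eV.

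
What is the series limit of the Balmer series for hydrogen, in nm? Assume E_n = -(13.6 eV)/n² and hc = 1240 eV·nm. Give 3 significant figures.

365 nm

The Balmer series has lower level n_f = 2; the series limit corresponds to n_i → ∞.
ΔE_max = 13.6 × 1 / 2² = 3.400 eV.
λ_min = 1240 / 3.400 = 365 nm.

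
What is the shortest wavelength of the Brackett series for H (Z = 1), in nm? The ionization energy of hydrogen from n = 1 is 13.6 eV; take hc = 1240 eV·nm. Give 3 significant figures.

1460 nm

The Brackett series has lower level n_f = 4; the series limit corresponds to n_i → ∞.
ΔE_max = 13.6 × 1 / 4² = 0.8500 eV.
λ_min = 1240 / 0.8500 = 1460 nm.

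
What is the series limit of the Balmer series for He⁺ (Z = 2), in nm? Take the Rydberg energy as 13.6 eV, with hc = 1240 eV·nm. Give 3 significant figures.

91.2 nm

The Balmer series has lower level n_f = 2; the series limit corresponds to n_i → ∞.
ΔE_max = 13.6 × 4 / 2² = 13.60 eV.
λ_min = 1240 / 13.60 = 91.2 nm.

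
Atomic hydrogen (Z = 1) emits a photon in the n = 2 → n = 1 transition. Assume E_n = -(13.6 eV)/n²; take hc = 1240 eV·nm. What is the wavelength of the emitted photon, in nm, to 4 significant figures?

121.6 nm

ΔE = 13.60 × (1/1² − 1/2²) = 13.60 × 0.7500 = 10.20 eV.
λ = hc/ΔE = 1240 / 10.20 = 121.6 nm.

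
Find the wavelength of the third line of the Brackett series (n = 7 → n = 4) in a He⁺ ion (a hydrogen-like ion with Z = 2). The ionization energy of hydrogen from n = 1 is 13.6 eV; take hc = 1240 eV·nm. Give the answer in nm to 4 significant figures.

541.5 nm

The Brackett series terminates on n_f = 4; the third line has n_i = 4+3 = 7.
ΔE = 54.40 × (1/4² − 1/7²) = 2.290 eV.
λ = 1240 / 2.290 = 541.5 nm.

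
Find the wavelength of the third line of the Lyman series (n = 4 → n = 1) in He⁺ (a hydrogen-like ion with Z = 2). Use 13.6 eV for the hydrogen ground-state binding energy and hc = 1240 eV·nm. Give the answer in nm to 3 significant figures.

24.3 nm

The Lyman series terminates on n_f = 1; the third line has n_i = 1+3 = 4.
ΔE = 54.40 × (1/1² − 1/4²) = 51.00 eV.
λ = 1240 / 51.00 = 24.3 nm.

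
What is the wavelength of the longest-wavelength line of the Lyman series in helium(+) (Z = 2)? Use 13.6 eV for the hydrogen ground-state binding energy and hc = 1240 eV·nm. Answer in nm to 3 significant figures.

The Lyman series terminates on n_f = 1; the first line has n_i = 1+1 = 2.
ΔE = 54.40 × (1/1² − 1/2²) = 40.80 eV.
λ = 1240 / 40.80 = 30.4 nm.

30.4 nm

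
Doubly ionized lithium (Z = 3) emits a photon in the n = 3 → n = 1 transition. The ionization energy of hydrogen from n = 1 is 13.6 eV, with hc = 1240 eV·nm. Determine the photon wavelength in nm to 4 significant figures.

11.40 nm

For Z = 3 the level energies scale as Z², so the effective Rydberg energy is 13.6 × 9 = 122.4 eV.
ΔE = 122.4 × (1/1² − 1/3²) = 122.4 × 0.8889 = 108.8 eV.
λ = hc/ΔE = 1240 / 108.8 = 11.40 nm.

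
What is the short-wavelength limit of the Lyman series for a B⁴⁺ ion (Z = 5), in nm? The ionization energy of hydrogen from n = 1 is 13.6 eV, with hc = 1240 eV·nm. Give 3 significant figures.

3.65 nm

The Lyman series has lower level n_f = 1; the series limit corresponds to n_i → ∞.
ΔE_max = 13.6 × 25 / 1² = 340.0 eV.
λ_min = 1240 / 340.0 = 3.65 nm.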